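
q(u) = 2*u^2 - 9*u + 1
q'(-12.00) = -57.00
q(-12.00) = 397.00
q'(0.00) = -9.00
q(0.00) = 1.00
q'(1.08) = -4.68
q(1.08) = -6.39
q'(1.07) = -4.72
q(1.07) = -6.34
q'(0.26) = -7.96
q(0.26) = -1.20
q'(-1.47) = -14.88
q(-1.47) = 18.55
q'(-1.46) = -14.84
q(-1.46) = 18.40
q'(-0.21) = -9.84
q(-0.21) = 2.98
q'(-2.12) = -17.48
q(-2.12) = 29.07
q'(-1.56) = -15.24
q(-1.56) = 19.91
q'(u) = 4*u - 9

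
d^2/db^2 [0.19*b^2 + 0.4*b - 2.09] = 0.380000000000000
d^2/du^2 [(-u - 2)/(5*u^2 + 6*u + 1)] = 2*(-4*(u + 2)*(5*u + 3)^2 + (15*u + 16)*(5*u^2 + 6*u + 1))/(5*u^2 + 6*u + 1)^3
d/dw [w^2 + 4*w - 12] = 2*w + 4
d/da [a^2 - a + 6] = 2*a - 1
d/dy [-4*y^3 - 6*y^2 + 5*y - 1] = -12*y^2 - 12*y + 5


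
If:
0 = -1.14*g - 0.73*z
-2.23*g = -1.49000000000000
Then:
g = 0.67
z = -1.04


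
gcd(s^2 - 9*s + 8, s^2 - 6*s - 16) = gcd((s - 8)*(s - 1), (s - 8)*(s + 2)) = s - 8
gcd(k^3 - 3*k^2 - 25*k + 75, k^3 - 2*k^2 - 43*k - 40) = k + 5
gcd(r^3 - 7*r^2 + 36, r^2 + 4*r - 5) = 1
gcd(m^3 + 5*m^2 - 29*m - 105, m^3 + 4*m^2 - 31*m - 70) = m^2 + 2*m - 35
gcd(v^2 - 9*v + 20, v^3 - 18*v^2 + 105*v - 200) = v - 5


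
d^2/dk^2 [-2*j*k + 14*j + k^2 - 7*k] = 2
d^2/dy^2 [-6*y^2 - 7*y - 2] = -12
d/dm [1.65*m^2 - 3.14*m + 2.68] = 3.3*m - 3.14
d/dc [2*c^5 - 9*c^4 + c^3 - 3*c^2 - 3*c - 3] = 10*c^4 - 36*c^3 + 3*c^2 - 6*c - 3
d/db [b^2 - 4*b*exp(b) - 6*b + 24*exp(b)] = -4*b*exp(b) + 2*b + 20*exp(b) - 6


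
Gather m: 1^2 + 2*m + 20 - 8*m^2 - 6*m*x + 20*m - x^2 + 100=-8*m^2 + m*(22 - 6*x) - x^2 + 121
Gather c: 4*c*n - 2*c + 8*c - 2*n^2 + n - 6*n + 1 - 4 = c*(4*n + 6) - 2*n^2 - 5*n - 3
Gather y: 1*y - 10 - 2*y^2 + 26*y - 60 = -2*y^2 + 27*y - 70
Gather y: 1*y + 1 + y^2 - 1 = y^2 + y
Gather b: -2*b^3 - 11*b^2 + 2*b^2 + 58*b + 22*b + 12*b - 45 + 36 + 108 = -2*b^3 - 9*b^2 + 92*b + 99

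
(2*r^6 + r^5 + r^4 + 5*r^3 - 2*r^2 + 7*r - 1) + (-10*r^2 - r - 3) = 2*r^6 + r^5 + r^4 + 5*r^3 - 12*r^2 + 6*r - 4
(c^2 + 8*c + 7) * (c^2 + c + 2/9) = c^4 + 9*c^3 + 137*c^2/9 + 79*c/9 + 14/9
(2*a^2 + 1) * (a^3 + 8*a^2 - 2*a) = 2*a^5 + 16*a^4 - 3*a^3 + 8*a^2 - 2*a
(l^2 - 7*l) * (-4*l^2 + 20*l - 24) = -4*l^4 + 48*l^3 - 164*l^2 + 168*l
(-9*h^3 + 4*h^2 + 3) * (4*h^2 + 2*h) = -36*h^5 - 2*h^4 + 8*h^3 + 12*h^2 + 6*h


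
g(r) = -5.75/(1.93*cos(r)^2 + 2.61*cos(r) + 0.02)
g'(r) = -5.75*(3.86*sin(r)*cos(r) + 2.61*sin(r))/(1.93*cos(r)^2 + 2.61*cos(r) + 0.02)^2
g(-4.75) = -47.57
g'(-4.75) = -1083.59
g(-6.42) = -1.28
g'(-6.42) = 0.25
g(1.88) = 9.66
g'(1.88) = -22.17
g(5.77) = -1.53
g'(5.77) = 1.19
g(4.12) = 6.88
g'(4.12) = 3.11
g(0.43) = -1.44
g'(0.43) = -0.92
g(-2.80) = 7.92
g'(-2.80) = -3.76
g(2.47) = 6.84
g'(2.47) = 2.09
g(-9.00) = 7.61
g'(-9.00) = -3.76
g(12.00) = -1.60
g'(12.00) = 1.40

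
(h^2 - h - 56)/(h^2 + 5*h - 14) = (h - 8)/(h - 2)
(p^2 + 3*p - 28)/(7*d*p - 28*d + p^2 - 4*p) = (p + 7)/(7*d + p)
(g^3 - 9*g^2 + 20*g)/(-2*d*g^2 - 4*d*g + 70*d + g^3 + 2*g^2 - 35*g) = g*(4 - g)/(2*d*g + 14*d - g^2 - 7*g)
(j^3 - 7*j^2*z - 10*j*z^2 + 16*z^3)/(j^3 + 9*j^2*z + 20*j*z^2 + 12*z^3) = (j^2 - 9*j*z + 8*z^2)/(j^2 + 7*j*z + 6*z^2)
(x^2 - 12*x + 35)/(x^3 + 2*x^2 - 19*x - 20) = (x^2 - 12*x + 35)/(x^3 + 2*x^2 - 19*x - 20)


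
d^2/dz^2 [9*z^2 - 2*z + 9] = 18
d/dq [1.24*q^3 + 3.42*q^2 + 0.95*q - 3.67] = 3.72*q^2 + 6.84*q + 0.95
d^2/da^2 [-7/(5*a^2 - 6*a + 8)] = 14*(25*a^2 - 30*a - 4*(5*a - 3)^2 + 40)/(5*a^2 - 6*a + 8)^3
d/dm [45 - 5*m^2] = -10*m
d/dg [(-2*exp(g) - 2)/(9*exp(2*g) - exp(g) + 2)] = 2*((exp(g) + 1)*(18*exp(g) - 1) - 9*exp(2*g) + exp(g) - 2)*exp(g)/(9*exp(2*g) - exp(g) + 2)^2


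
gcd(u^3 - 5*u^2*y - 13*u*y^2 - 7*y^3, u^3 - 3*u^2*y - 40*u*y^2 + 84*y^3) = -u + 7*y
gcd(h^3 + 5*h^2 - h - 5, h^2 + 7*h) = 1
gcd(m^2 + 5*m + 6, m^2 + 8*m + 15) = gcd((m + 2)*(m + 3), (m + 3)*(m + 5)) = m + 3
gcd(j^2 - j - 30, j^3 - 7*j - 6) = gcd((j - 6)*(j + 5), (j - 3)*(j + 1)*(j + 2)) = 1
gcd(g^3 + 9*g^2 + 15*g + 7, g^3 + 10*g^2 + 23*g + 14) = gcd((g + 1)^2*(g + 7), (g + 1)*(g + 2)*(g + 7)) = g^2 + 8*g + 7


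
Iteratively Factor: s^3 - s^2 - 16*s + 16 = (s - 1)*(s^2 - 16) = (s - 1)*(s + 4)*(s - 4)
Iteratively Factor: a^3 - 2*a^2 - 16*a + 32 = (a - 4)*(a^2 + 2*a - 8) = (a - 4)*(a - 2)*(a + 4)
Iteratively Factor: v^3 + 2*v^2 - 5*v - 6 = (v + 1)*(v^2 + v - 6) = (v - 2)*(v + 1)*(v + 3)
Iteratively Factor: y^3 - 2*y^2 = (y - 2)*(y^2) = y*(y - 2)*(y)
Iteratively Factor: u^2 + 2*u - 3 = (u + 3)*(u - 1)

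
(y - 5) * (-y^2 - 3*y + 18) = -y^3 + 2*y^2 + 33*y - 90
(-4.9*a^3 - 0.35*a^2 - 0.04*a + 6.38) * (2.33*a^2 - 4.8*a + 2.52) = -11.417*a^5 + 22.7045*a^4 - 10.7612*a^3 + 14.1754*a^2 - 30.7248*a + 16.0776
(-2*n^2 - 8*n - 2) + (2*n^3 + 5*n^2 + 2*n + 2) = 2*n^3 + 3*n^2 - 6*n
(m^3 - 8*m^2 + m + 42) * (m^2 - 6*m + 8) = m^5 - 14*m^4 + 57*m^3 - 28*m^2 - 244*m + 336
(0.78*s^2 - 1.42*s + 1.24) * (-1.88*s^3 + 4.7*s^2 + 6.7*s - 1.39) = -1.4664*s^5 + 6.3356*s^4 - 3.7792*s^3 - 4.7702*s^2 + 10.2818*s - 1.7236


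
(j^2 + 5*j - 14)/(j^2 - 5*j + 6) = (j + 7)/(j - 3)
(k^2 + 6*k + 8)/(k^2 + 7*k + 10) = (k + 4)/(k + 5)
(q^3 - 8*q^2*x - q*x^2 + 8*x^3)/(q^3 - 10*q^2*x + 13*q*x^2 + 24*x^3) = (-q + x)/(-q + 3*x)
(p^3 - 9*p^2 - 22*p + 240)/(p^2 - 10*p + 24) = (p^2 - 3*p - 40)/(p - 4)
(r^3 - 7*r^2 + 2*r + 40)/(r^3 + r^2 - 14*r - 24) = (r - 5)/(r + 3)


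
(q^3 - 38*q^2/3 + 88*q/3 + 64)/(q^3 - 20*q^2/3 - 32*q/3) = (q - 6)/q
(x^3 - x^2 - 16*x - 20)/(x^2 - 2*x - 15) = (x^2 + 4*x + 4)/(x + 3)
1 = 1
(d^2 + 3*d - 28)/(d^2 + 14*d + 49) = (d - 4)/(d + 7)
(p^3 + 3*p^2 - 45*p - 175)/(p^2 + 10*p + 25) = p - 7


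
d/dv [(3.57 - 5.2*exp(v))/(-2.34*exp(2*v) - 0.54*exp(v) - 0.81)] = (-12.168*exp(2*v) + 16.7076*exp(v) + 6.1398)*exp(v)/(5.4756*exp(4*v) + 2.5272*exp(3*v) + 4.0824*exp(2*v) + 0.8748*exp(v) + 0.6561)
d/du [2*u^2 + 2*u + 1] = 4*u + 2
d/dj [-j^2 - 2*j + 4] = -2*j - 2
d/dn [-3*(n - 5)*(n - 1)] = 18 - 6*n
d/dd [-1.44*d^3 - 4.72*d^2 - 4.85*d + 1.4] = -4.32*d^2 - 9.44*d - 4.85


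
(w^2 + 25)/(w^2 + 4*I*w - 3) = (w^2 + 25)/(w^2 + 4*I*w - 3)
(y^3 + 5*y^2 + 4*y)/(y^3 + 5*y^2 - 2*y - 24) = y*(y + 1)/(y^2 + y - 6)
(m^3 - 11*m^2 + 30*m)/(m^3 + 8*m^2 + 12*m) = (m^2 - 11*m + 30)/(m^2 + 8*m + 12)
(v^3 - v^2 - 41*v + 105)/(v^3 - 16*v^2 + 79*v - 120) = (v + 7)/(v - 8)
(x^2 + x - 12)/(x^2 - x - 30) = (-x^2 - x + 12)/(-x^2 + x + 30)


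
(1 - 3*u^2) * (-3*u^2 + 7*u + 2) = 9*u^4 - 21*u^3 - 9*u^2 + 7*u + 2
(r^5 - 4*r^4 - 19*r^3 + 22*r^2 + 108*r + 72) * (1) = r^5 - 4*r^4 - 19*r^3 + 22*r^2 + 108*r + 72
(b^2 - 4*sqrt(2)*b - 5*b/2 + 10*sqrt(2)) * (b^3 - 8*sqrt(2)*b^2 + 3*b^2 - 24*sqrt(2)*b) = b^5 - 12*sqrt(2)*b^4 + b^4/2 - 6*sqrt(2)*b^3 + 113*b^3/2 + 32*b^2 + 90*sqrt(2)*b^2 - 480*b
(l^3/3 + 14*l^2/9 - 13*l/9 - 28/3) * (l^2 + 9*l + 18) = l^5/3 + 41*l^4/9 + 167*l^3/9 + 17*l^2/3 - 110*l - 168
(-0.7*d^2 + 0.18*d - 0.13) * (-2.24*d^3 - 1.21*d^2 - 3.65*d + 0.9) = 1.568*d^5 + 0.4438*d^4 + 2.6284*d^3 - 1.1297*d^2 + 0.6365*d - 0.117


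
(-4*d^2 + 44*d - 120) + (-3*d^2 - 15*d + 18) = -7*d^2 + 29*d - 102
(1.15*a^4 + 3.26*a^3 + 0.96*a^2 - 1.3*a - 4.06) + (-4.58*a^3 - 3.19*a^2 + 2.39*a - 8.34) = 1.15*a^4 - 1.32*a^3 - 2.23*a^2 + 1.09*a - 12.4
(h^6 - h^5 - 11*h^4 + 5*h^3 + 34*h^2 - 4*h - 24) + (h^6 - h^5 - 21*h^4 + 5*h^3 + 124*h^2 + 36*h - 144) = 2*h^6 - 2*h^5 - 32*h^4 + 10*h^3 + 158*h^2 + 32*h - 168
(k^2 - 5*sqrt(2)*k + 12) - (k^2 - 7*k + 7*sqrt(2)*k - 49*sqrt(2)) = -12*sqrt(2)*k + 7*k + 12 + 49*sqrt(2)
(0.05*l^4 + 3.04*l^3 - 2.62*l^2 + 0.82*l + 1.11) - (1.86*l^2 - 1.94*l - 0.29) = 0.05*l^4 + 3.04*l^3 - 4.48*l^2 + 2.76*l + 1.4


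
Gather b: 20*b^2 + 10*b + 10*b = 20*b^2 + 20*b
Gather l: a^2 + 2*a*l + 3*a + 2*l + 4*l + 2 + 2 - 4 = a^2 + 3*a + l*(2*a + 6)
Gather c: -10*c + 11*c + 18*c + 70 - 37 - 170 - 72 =19*c - 209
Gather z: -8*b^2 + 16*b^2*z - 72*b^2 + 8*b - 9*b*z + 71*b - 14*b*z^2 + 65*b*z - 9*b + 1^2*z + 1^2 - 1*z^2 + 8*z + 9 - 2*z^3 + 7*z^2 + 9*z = -80*b^2 + 70*b - 2*z^3 + z^2*(6 - 14*b) + z*(16*b^2 + 56*b + 18) + 10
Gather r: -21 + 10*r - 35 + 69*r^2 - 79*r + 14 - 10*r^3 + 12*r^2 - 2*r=-10*r^3 + 81*r^2 - 71*r - 42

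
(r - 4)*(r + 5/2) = r^2 - 3*r/2 - 10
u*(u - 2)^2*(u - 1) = u^4 - 5*u^3 + 8*u^2 - 4*u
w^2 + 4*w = w*(w + 4)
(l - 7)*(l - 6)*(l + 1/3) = l^3 - 38*l^2/3 + 113*l/3 + 14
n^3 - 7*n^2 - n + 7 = (n - 7)*(n - 1)*(n + 1)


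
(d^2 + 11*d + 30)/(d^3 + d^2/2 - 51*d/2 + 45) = 2*(d + 5)/(2*d^2 - 11*d + 15)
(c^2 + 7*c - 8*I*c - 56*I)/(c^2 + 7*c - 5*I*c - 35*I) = (c - 8*I)/(c - 5*I)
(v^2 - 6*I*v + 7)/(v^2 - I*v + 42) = (v + I)/(v + 6*I)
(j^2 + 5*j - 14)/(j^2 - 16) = (j^2 + 5*j - 14)/(j^2 - 16)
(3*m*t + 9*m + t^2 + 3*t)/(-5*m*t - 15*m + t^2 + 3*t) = (3*m + t)/(-5*m + t)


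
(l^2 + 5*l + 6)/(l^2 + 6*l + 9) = (l + 2)/(l + 3)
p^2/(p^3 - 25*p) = p/(p^2 - 25)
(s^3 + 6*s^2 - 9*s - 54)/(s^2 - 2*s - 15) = (s^2 + 3*s - 18)/(s - 5)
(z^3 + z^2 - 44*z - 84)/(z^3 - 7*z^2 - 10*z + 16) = (z^2 - z - 42)/(z^2 - 9*z + 8)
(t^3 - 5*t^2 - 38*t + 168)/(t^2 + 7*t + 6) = (t^2 - 11*t + 28)/(t + 1)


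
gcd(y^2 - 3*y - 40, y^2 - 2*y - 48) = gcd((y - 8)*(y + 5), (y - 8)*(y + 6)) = y - 8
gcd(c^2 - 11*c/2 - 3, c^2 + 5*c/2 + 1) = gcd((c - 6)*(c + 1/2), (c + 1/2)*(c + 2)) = c + 1/2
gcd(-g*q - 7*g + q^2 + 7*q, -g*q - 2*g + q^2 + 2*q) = -g + q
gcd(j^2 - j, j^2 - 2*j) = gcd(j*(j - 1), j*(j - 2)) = j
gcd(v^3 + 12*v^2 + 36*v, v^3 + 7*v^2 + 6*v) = v^2 + 6*v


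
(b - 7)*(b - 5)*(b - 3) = b^3 - 15*b^2 + 71*b - 105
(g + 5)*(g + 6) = g^2 + 11*g + 30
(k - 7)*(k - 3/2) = k^2 - 17*k/2 + 21/2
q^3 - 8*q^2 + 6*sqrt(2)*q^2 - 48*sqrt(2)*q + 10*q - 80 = (q - 8)*(q + sqrt(2))*(q + 5*sqrt(2))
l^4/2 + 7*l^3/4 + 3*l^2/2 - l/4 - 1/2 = (l/2 + 1)*(l - 1/2)*(l + 1)^2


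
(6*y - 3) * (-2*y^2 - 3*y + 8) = -12*y^3 - 12*y^2 + 57*y - 24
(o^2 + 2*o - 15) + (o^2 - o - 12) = 2*o^2 + o - 27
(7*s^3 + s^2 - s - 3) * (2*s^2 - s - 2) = 14*s^5 - 5*s^4 - 17*s^3 - 7*s^2 + 5*s + 6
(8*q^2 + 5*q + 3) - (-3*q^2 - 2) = 11*q^2 + 5*q + 5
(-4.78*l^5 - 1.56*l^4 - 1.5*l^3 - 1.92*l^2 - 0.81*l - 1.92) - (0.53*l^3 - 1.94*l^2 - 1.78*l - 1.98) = -4.78*l^5 - 1.56*l^4 - 2.03*l^3 + 0.02*l^2 + 0.97*l + 0.0600000000000001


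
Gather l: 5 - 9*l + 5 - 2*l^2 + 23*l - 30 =-2*l^2 + 14*l - 20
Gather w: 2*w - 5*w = -3*w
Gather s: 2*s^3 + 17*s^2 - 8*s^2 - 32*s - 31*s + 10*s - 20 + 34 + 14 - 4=2*s^3 + 9*s^2 - 53*s + 24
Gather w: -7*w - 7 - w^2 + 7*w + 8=1 - w^2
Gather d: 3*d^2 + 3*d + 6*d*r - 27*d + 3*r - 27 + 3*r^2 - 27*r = 3*d^2 + d*(6*r - 24) + 3*r^2 - 24*r - 27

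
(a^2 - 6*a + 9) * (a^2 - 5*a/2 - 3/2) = a^4 - 17*a^3/2 + 45*a^2/2 - 27*a/2 - 27/2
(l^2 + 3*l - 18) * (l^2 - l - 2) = l^4 + 2*l^3 - 23*l^2 + 12*l + 36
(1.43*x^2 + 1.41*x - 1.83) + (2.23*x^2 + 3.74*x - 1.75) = 3.66*x^2 + 5.15*x - 3.58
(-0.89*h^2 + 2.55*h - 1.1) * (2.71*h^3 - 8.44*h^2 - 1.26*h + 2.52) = -2.4119*h^5 + 14.4221*h^4 - 23.3816*h^3 + 3.8282*h^2 + 7.812*h - 2.772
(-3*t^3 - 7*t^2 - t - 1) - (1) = -3*t^3 - 7*t^2 - t - 2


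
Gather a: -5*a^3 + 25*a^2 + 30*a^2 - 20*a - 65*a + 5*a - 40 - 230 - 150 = -5*a^3 + 55*a^2 - 80*a - 420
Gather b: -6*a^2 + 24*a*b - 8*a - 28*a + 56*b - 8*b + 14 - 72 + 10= -6*a^2 - 36*a + b*(24*a + 48) - 48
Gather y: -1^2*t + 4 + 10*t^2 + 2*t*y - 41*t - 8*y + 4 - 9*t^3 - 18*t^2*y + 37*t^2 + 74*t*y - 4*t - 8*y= -9*t^3 + 47*t^2 - 46*t + y*(-18*t^2 + 76*t - 16) + 8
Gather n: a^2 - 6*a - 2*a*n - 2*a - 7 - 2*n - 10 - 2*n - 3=a^2 - 8*a + n*(-2*a - 4) - 20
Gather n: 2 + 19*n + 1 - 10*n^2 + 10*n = -10*n^2 + 29*n + 3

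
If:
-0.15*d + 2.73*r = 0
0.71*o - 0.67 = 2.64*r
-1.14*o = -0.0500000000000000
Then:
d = -4.40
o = 0.04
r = -0.24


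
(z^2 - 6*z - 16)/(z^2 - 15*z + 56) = (z + 2)/(z - 7)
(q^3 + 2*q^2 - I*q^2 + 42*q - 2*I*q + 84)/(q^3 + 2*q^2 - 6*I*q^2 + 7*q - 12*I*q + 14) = (q + 6*I)/(q + I)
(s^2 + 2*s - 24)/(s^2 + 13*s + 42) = (s - 4)/(s + 7)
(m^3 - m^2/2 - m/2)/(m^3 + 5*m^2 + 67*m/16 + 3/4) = 8*m*(2*m^2 - m - 1)/(16*m^3 + 80*m^2 + 67*m + 12)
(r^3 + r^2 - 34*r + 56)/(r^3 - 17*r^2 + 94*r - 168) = (r^2 + 5*r - 14)/(r^2 - 13*r + 42)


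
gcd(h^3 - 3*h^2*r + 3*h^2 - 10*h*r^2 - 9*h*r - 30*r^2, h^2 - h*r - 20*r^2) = -h + 5*r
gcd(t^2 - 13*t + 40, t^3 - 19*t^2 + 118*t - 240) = t^2 - 13*t + 40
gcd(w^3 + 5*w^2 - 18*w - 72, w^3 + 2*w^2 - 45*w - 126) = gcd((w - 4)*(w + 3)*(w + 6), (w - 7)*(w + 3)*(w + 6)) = w^2 + 9*w + 18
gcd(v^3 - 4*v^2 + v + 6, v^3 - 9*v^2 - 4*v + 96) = 1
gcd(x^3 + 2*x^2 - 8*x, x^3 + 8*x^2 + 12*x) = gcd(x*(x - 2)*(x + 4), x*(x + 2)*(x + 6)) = x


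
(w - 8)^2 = w^2 - 16*w + 64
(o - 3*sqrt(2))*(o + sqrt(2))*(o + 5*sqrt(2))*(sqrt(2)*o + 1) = sqrt(2)*o^4 + 7*o^3 - 23*sqrt(2)*o^2 - 86*o - 30*sqrt(2)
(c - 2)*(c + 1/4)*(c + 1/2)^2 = c^4 - 3*c^3/4 - 2*c^2 - 15*c/16 - 1/8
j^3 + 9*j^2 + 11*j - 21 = (j - 1)*(j + 3)*(j + 7)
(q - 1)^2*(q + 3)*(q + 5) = q^4 + 6*q^3 - 22*q + 15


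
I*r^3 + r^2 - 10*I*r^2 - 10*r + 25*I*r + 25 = (r - 5)^2*(I*r + 1)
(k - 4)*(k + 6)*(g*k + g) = g*k^3 + 3*g*k^2 - 22*g*k - 24*g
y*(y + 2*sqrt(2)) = y^2 + 2*sqrt(2)*y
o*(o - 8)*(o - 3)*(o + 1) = o^4 - 10*o^3 + 13*o^2 + 24*o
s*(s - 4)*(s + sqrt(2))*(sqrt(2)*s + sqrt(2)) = sqrt(2)*s^4 - 3*sqrt(2)*s^3 + 2*s^3 - 6*s^2 - 4*sqrt(2)*s^2 - 8*s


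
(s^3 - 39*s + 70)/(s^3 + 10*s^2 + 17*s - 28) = (s^2 - 7*s + 10)/(s^2 + 3*s - 4)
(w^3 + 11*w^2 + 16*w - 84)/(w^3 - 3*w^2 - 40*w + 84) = (w + 7)/(w - 7)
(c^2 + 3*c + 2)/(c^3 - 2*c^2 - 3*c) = (c + 2)/(c*(c - 3))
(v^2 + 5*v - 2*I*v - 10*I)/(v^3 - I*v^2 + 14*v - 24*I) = (v + 5)/(v^2 + I*v + 12)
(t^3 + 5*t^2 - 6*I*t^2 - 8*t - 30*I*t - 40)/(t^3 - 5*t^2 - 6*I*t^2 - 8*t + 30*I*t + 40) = (t + 5)/(t - 5)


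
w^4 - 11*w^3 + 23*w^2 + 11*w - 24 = (w - 8)*(w - 3)*(w - 1)*(w + 1)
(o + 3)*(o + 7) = o^2 + 10*o + 21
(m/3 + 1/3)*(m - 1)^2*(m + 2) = m^4/3 + m^3/3 - m^2 - m/3 + 2/3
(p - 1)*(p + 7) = p^2 + 6*p - 7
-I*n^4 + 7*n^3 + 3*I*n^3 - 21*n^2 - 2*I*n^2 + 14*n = n*(n - 2)*(n + 7*I)*(-I*n + I)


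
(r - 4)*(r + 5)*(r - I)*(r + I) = r^4 + r^3 - 19*r^2 + r - 20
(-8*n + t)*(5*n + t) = -40*n^2 - 3*n*t + t^2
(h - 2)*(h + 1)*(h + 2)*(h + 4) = h^4 + 5*h^3 - 20*h - 16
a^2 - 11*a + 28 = (a - 7)*(a - 4)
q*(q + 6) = q^2 + 6*q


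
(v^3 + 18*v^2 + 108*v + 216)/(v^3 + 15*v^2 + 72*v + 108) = (v + 6)/(v + 3)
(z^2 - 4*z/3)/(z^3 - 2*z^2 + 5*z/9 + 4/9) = 3*z/(3*z^2 - 2*z - 1)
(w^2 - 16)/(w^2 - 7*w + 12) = (w + 4)/(w - 3)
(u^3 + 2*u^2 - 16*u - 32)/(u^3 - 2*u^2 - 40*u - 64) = (u - 4)/(u - 8)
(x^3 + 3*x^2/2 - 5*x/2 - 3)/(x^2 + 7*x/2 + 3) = (2*x^2 - x - 3)/(2*x + 3)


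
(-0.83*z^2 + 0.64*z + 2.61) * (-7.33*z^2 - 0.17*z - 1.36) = 6.0839*z^4 - 4.5501*z^3 - 18.1113*z^2 - 1.3141*z - 3.5496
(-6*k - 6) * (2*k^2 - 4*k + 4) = -12*k^3 + 12*k^2 - 24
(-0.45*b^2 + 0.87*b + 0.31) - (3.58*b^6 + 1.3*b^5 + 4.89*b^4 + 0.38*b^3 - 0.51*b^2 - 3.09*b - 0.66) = -3.58*b^6 - 1.3*b^5 - 4.89*b^4 - 0.38*b^3 + 0.06*b^2 + 3.96*b + 0.97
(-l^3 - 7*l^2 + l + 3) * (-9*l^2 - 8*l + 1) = 9*l^5 + 71*l^4 + 46*l^3 - 42*l^2 - 23*l + 3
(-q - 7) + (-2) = -q - 9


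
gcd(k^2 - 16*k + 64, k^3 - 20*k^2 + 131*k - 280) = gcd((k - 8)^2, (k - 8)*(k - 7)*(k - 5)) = k - 8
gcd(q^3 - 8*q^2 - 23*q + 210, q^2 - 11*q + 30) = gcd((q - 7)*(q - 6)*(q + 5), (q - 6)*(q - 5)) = q - 6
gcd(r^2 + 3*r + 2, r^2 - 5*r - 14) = r + 2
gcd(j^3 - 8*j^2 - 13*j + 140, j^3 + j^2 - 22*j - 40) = j^2 - j - 20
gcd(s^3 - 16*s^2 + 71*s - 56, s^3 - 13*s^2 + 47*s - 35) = s^2 - 8*s + 7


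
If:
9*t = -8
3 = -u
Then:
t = -8/9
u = -3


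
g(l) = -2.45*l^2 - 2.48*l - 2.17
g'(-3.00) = 12.22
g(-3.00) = -16.78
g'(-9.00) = 41.62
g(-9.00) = -178.30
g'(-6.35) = 28.64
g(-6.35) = -85.21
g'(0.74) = -6.11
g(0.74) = -5.35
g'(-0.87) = 1.78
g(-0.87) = -1.87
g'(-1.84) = 6.54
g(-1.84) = -5.90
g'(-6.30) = 28.39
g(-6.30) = -83.79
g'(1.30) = -8.85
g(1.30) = -9.53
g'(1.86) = -11.59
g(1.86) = -15.26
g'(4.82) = -26.10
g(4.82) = -71.04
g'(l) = -4.9*l - 2.48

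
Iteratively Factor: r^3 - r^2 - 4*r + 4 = (r + 2)*(r^2 - 3*r + 2) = (r - 2)*(r + 2)*(r - 1)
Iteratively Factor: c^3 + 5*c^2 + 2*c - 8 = (c - 1)*(c^2 + 6*c + 8) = (c - 1)*(c + 2)*(c + 4)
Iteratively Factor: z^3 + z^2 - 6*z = (z)*(z^2 + z - 6) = z*(z + 3)*(z - 2)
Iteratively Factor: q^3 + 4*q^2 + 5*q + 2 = (q + 1)*(q^2 + 3*q + 2) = (q + 1)*(q + 2)*(q + 1)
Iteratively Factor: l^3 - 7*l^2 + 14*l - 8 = (l - 1)*(l^2 - 6*l + 8) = (l - 2)*(l - 1)*(l - 4)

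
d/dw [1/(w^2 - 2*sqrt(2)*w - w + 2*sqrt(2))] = (-2*w + 1 + 2*sqrt(2))/(w^2 - 2*sqrt(2)*w - w + 2*sqrt(2))^2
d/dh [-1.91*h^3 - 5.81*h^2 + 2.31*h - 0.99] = -5.73*h^2 - 11.62*h + 2.31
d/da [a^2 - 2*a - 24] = 2*a - 2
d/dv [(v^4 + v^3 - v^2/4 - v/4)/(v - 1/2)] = 3*v^2 + 3*v + 1/2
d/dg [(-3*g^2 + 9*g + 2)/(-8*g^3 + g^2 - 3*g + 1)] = (-24*g^4 + 144*g^3 + 48*g^2 - 10*g + 15)/(64*g^6 - 16*g^5 + 49*g^4 - 22*g^3 + 11*g^2 - 6*g + 1)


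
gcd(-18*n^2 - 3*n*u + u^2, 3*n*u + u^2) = 3*n + u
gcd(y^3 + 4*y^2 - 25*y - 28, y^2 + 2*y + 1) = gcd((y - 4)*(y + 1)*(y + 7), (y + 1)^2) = y + 1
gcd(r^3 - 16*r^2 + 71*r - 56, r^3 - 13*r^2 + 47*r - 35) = r^2 - 8*r + 7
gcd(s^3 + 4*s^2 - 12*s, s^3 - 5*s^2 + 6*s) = s^2 - 2*s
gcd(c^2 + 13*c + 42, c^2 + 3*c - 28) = c + 7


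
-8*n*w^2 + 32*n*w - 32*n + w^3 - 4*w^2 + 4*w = (-8*n + w)*(w - 2)^2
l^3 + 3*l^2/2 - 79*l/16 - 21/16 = (l - 7/4)*(l + 1/4)*(l + 3)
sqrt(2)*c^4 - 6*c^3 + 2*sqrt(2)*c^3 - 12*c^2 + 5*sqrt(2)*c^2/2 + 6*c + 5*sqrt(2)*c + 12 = (c + 2)*(c - 2*sqrt(2))*(c - 3*sqrt(2)/2)*(sqrt(2)*c + 1)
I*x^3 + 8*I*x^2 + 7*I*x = x*(x + 7)*(I*x + I)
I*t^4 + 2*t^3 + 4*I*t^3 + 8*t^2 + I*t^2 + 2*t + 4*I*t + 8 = (t + 4)*(t - 2*I)*(t + I)*(I*t + 1)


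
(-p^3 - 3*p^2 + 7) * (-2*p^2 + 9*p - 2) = 2*p^5 - 3*p^4 - 25*p^3 - 8*p^2 + 63*p - 14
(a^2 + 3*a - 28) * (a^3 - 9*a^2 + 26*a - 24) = a^5 - 6*a^4 - 29*a^3 + 306*a^2 - 800*a + 672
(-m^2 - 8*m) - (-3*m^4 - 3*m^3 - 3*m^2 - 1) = 3*m^4 + 3*m^3 + 2*m^2 - 8*m + 1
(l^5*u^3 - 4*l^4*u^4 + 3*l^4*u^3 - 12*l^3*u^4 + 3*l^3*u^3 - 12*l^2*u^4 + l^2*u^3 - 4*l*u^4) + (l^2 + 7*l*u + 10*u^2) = l^5*u^3 - 4*l^4*u^4 + 3*l^4*u^3 - 12*l^3*u^4 + 3*l^3*u^3 - 12*l^2*u^4 + l^2*u^3 + l^2 - 4*l*u^4 + 7*l*u + 10*u^2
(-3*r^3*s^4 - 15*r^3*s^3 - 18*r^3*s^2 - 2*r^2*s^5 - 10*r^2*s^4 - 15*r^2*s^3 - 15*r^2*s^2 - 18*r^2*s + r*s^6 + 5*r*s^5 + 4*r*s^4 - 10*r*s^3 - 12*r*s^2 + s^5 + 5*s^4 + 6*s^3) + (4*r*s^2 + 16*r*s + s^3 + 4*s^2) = -3*r^3*s^4 - 15*r^3*s^3 - 18*r^3*s^2 - 2*r^2*s^5 - 10*r^2*s^4 - 15*r^2*s^3 - 15*r^2*s^2 - 18*r^2*s + r*s^6 + 5*r*s^5 + 4*r*s^4 - 10*r*s^3 - 8*r*s^2 + 16*r*s + s^5 + 5*s^4 + 7*s^3 + 4*s^2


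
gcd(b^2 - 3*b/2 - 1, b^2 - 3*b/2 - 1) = b^2 - 3*b/2 - 1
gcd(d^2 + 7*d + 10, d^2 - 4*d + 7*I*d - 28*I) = 1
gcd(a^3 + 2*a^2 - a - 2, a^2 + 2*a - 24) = 1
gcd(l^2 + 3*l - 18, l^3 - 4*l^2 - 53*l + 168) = l - 3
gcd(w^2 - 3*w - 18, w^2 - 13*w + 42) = w - 6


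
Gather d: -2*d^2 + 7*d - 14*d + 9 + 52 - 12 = -2*d^2 - 7*d + 49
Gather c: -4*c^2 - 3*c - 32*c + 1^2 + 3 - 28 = -4*c^2 - 35*c - 24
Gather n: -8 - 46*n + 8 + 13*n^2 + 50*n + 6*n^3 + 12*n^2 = 6*n^3 + 25*n^2 + 4*n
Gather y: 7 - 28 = -21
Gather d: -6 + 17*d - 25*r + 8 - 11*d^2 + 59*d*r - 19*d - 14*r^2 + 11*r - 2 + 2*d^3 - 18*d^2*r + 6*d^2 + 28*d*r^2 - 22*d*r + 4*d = 2*d^3 + d^2*(-18*r - 5) + d*(28*r^2 + 37*r + 2) - 14*r^2 - 14*r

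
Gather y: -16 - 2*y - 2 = -2*y - 18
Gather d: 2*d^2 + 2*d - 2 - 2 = 2*d^2 + 2*d - 4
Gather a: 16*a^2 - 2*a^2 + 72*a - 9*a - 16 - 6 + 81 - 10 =14*a^2 + 63*a + 49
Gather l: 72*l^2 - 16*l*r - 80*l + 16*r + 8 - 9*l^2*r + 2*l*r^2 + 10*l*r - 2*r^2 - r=l^2*(72 - 9*r) + l*(2*r^2 - 6*r - 80) - 2*r^2 + 15*r + 8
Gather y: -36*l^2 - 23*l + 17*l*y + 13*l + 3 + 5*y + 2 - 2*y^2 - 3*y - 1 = -36*l^2 - 10*l - 2*y^2 + y*(17*l + 2) + 4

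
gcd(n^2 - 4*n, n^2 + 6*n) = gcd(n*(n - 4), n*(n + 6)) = n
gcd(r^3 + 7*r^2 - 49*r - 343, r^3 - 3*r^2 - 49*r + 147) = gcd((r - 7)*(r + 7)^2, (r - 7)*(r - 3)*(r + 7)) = r^2 - 49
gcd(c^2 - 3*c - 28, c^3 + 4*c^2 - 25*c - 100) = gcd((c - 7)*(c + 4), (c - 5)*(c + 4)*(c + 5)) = c + 4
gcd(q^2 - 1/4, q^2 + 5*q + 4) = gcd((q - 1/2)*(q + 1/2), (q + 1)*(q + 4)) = 1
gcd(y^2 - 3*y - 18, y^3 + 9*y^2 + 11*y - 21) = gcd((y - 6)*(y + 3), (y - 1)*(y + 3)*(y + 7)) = y + 3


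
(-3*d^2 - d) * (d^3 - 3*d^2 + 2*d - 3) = -3*d^5 + 8*d^4 - 3*d^3 + 7*d^2 + 3*d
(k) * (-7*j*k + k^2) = -7*j*k^2 + k^3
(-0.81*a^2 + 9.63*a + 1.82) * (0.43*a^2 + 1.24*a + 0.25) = -0.3483*a^4 + 3.1365*a^3 + 12.5213*a^2 + 4.6643*a + 0.455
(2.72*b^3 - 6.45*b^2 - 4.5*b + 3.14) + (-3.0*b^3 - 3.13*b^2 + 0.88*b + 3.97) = -0.28*b^3 - 9.58*b^2 - 3.62*b + 7.11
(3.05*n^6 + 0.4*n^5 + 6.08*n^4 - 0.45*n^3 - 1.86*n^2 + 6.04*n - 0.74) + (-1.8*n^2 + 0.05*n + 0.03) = 3.05*n^6 + 0.4*n^5 + 6.08*n^4 - 0.45*n^3 - 3.66*n^2 + 6.09*n - 0.71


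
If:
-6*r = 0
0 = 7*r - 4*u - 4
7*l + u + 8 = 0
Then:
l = -1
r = 0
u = -1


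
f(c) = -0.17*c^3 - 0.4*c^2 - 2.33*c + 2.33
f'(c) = -0.51*c^2 - 0.8*c - 2.33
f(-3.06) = 10.59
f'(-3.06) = -4.66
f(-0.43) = 3.27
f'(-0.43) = -2.08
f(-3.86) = 15.14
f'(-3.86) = -6.84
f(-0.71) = 3.84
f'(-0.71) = -2.02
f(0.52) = 0.99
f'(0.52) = -2.88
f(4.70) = -35.11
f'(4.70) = -17.36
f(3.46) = -17.56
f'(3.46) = -11.20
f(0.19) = 1.87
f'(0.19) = -2.50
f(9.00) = -174.97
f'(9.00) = -50.84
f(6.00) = -62.77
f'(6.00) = -25.49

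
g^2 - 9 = (g - 3)*(g + 3)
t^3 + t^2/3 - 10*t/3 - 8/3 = (t - 2)*(t + 1)*(t + 4/3)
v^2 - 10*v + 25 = (v - 5)^2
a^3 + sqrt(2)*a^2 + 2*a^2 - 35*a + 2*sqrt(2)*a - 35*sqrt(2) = (a - 5)*(a + 7)*(a + sqrt(2))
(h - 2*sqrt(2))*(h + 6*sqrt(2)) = h^2 + 4*sqrt(2)*h - 24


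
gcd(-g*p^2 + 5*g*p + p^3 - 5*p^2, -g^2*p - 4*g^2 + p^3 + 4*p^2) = -g + p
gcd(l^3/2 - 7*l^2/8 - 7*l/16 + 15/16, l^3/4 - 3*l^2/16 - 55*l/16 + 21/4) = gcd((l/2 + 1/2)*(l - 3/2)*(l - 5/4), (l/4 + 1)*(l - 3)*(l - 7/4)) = 1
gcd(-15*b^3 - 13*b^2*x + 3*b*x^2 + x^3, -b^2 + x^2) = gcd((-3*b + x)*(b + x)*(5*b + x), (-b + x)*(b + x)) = b + x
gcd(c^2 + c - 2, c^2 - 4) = c + 2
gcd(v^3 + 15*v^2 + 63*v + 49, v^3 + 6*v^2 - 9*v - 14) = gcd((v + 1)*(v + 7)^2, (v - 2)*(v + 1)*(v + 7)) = v^2 + 8*v + 7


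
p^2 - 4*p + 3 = (p - 3)*(p - 1)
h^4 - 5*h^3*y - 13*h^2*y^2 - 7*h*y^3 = h*(h - 7*y)*(h + y)^2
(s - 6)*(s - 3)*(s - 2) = s^3 - 11*s^2 + 36*s - 36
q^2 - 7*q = q*(q - 7)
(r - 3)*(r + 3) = r^2 - 9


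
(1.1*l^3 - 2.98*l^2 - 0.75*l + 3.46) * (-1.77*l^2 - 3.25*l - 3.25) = -1.947*l^5 + 1.6996*l^4 + 7.4375*l^3 + 5.9983*l^2 - 8.8075*l - 11.245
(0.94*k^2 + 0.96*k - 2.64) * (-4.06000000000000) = -3.8164*k^2 - 3.8976*k + 10.7184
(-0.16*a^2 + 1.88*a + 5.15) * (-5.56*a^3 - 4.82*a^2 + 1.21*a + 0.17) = 0.8896*a^5 - 9.6816*a^4 - 37.8892*a^3 - 22.5754*a^2 + 6.5511*a + 0.8755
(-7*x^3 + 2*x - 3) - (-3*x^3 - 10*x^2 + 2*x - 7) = -4*x^3 + 10*x^2 + 4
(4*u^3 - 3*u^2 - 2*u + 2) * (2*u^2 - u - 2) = 8*u^5 - 10*u^4 - 9*u^3 + 12*u^2 + 2*u - 4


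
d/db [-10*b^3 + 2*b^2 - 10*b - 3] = -30*b^2 + 4*b - 10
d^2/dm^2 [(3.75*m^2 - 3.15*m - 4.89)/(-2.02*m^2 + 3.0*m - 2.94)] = (-19.74348*m^3 + 253.341936*m^2 - 290.04372*m + 20.677536)/(8.242408*m^6 - 36.7236*m^5 + 90.529128*m^4 - 133.8984*m^3 + 131.760216*m^2 - 77.7924*m + 25.412184)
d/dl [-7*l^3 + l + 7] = 1 - 21*l^2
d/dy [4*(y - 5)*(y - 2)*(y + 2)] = 12*y^2 - 40*y - 16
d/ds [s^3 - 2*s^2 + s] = 3*s^2 - 4*s + 1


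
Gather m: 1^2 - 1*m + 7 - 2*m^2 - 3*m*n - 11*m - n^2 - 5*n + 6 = -2*m^2 + m*(-3*n - 12) - n^2 - 5*n + 14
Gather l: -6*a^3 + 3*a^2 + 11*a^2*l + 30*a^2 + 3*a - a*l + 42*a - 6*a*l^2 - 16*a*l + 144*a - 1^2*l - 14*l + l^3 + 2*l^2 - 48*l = -6*a^3 + 33*a^2 + 189*a + l^3 + l^2*(2 - 6*a) + l*(11*a^2 - 17*a - 63)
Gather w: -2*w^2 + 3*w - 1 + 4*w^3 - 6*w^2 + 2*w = 4*w^3 - 8*w^2 + 5*w - 1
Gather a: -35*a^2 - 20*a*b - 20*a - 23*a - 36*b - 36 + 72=-35*a^2 + a*(-20*b - 43) - 36*b + 36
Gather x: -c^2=-c^2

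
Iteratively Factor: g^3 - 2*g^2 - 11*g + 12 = (g - 1)*(g^2 - g - 12) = (g - 4)*(g - 1)*(g + 3)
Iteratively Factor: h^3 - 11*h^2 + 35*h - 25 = (h - 5)*(h^2 - 6*h + 5) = (h - 5)^2*(h - 1)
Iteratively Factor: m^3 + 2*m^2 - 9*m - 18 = (m - 3)*(m^2 + 5*m + 6) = (m - 3)*(m + 2)*(m + 3)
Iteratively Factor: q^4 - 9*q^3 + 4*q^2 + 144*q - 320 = (q - 4)*(q^3 - 5*q^2 - 16*q + 80) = (q - 4)*(q + 4)*(q^2 - 9*q + 20) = (q - 5)*(q - 4)*(q + 4)*(q - 4)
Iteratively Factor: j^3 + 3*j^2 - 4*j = (j)*(j^2 + 3*j - 4) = j*(j + 4)*(j - 1)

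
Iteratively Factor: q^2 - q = (q - 1)*(q)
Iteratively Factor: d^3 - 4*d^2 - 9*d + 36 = (d - 4)*(d^2 - 9) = (d - 4)*(d + 3)*(d - 3)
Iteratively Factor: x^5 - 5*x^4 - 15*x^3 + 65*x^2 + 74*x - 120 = (x - 1)*(x^4 - 4*x^3 - 19*x^2 + 46*x + 120) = (x - 5)*(x - 1)*(x^3 + x^2 - 14*x - 24) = (x - 5)*(x - 1)*(x + 2)*(x^2 - x - 12) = (x - 5)*(x - 4)*(x - 1)*(x + 2)*(x + 3)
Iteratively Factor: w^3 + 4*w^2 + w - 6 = (w + 2)*(w^2 + 2*w - 3) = (w - 1)*(w + 2)*(w + 3)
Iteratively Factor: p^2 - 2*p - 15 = (p + 3)*(p - 5)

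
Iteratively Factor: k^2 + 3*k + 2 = (k + 1)*(k + 2)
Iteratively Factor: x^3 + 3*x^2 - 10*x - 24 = (x - 3)*(x^2 + 6*x + 8) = (x - 3)*(x + 4)*(x + 2)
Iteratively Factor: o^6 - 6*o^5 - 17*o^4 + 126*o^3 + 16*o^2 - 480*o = (o - 5)*(o^5 - o^4 - 22*o^3 + 16*o^2 + 96*o) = o*(o - 5)*(o^4 - o^3 - 22*o^2 + 16*o + 96) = o*(o - 5)*(o + 2)*(o^3 - 3*o^2 - 16*o + 48) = o*(o - 5)*(o + 2)*(o + 4)*(o^2 - 7*o + 12) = o*(o - 5)*(o - 3)*(o + 2)*(o + 4)*(o - 4)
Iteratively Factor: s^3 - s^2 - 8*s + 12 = (s - 2)*(s^2 + s - 6) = (s - 2)*(s + 3)*(s - 2)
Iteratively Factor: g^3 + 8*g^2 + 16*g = (g + 4)*(g^2 + 4*g) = (g + 4)^2*(g)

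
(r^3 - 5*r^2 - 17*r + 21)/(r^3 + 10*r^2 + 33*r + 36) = (r^2 - 8*r + 7)/(r^2 + 7*r + 12)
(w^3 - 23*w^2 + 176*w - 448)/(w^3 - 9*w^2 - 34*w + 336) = (w - 8)/(w + 6)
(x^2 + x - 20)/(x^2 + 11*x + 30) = (x - 4)/(x + 6)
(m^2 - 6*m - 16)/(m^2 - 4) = (m - 8)/(m - 2)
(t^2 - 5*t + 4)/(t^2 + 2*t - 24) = (t - 1)/(t + 6)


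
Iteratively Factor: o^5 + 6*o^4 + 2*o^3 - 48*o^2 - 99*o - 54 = (o + 1)*(o^4 + 5*o^3 - 3*o^2 - 45*o - 54) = (o + 1)*(o + 3)*(o^3 + 2*o^2 - 9*o - 18) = (o + 1)*(o + 3)^2*(o^2 - o - 6) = (o - 3)*(o + 1)*(o + 3)^2*(o + 2)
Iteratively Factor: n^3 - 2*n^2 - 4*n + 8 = (n - 2)*(n^2 - 4) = (n - 2)*(n + 2)*(n - 2)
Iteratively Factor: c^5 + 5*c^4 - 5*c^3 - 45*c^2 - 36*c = (c - 3)*(c^4 + 8*c^3 + 19*c^2 + 12*c) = c*(c - 3)*(c^3 + 8*c^2 + 19*c + 12) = c*(c - 3)*(c + 1)*(c^2 + 7*c + 12) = c*(c - 3)*(c + 1)*(c + 3)*(c + 4)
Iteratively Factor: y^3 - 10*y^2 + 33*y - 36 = (y - 3)*(y^2 - 7*y + 12) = (y - 3)^2*(y - 4)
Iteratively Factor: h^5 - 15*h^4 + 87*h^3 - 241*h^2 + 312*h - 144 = (h - 4)*(h^4 - 11*h^3 + 43*h^2 - 69*h + 36) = (h - 4)*(h - 3)*(h^3 - 8*h^2 + 19*h - 12) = (h - 4)*(h - 3)^2*(h^2 - 5*h + 4) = (h - 4)^2*(h - 3)^2*(h - 1)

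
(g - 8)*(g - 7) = g^2 - 15*g + 56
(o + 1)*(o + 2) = o^2 + 3*o + 2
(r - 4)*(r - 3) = r^2 - 7*r + 12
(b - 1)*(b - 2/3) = b^2 - 5*b/3 + 2/3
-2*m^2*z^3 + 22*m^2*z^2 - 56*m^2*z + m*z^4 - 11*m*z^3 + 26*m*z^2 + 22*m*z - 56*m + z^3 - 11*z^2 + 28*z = (-2*m + z)*(z - 7)*(z - 4)*(m*z + 1)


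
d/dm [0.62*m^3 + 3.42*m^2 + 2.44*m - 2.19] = 1.86*m^2 + 6.84*m + 2.44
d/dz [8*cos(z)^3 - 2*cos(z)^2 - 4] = 4*(1 - 6*cos(z))*sin(z)*cos(z)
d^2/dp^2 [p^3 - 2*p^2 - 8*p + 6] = 6*p - 4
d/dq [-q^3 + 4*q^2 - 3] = q*(8 - 3*q)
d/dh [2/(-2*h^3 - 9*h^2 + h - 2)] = 2*(6*h^2 + 18*h - 1)/(2*h^3 + 9*h^2 - h + 2)^2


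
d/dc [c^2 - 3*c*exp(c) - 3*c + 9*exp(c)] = -3*c*exp(c) + 2*c + 6*exp(c) - 3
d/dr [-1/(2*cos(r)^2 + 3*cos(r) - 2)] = -(4*cos(r) + 3)*sin(r)/(3*cos(r) + cos(2*r) - 1)^2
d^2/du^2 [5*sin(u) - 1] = -5*sin(u)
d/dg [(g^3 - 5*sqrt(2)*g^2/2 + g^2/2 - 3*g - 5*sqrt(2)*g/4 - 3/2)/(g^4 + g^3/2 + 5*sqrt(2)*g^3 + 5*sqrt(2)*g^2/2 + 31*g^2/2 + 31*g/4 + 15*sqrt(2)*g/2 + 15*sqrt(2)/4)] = 2*(-2*g^4 + 10*sqrt(2)*g^3 + 99*g^2 + 90*sqrt(2)*g + 18)/(4*g^6 + 40*sqrt(2)*g^5 + 324*g^4 + 680*sqrt(2)*g^3 + 1561*g^2 + 930*sqrt(2)*g + 450)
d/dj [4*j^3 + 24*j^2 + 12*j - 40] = 12*j^2 + 48*j + 12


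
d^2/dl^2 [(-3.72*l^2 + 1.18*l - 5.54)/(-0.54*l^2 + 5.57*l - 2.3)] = (-1.77635683940025e-15*l^4 + 21.689856*l^3 - 18.028656*l^2 - 91.185912*l + 339.118172)/(0.157464*l^6 - 4.872636*l^5 + 52.272378*l^4 - 214.316333*l^3 + 222.64161*l^2 - 88.3959*l + 12.167)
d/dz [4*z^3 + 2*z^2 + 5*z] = 12*z^2 + 4*z + 5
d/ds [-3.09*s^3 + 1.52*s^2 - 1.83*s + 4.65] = -9.27*s^2 + 3.04*s - 1.83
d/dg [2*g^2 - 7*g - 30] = 4*g - 7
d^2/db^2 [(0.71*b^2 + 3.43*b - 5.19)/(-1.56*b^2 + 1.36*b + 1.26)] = (-19.707168*b^3 + 67.408848*b^2 - 106.518672*b + 49.10268)/(3.796416*b^6 - 9.929088*b^5 - 0.542879999999998*b^4 + 13.52384*b^3 + 0.438479999999998*b^2 - 6.477408*b - 2.000376)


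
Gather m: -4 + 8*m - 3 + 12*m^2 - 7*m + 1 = 12*m^2 + m - 6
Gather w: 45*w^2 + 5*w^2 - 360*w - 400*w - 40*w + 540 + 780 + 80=50*w^2 - 800*w + 1400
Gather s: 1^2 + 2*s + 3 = 2*s + 4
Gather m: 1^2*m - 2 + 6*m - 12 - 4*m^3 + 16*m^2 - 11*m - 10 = -4*m^3 + 16*m^2 - 4*m - 24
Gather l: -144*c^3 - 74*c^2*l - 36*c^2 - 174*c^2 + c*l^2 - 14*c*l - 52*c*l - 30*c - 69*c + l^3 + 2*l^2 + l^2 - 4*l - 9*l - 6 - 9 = -144*c^3 - 210*c^2 - 99*c + l^3 + l^2*(c + 3) + l*(-74*c^2 - 66*c - 13) - 15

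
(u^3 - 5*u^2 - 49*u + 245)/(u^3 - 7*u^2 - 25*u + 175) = (u + 7)/(u + 5)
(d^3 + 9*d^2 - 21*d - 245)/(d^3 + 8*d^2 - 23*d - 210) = (d + 7)/(d + 6)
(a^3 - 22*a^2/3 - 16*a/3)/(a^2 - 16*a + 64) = a*(3*a + 2)/(3*(a - 8))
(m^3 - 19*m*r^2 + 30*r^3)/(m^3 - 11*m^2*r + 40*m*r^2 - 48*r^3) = (m^2 + 3*m*r - 10*r^2)/(m^2 - 8*m*r + 16*r^2)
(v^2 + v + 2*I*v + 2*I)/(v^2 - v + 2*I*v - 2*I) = (v + 1)/(v - 1)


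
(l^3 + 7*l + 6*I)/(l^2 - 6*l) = (l^3 + 7*l + 6*I)/(l*(l - 6))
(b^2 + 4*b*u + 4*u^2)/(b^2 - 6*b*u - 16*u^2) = (-b - 2*u)/(-b + 8*u)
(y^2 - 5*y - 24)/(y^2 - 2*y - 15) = (y - 8)/(y - 5)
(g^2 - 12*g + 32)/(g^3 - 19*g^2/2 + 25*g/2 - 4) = 2*(g - 4)/(2*g^2 - 3*g + 1)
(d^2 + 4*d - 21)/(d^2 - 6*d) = (d^2 + 4*d - 21)/(d*(d - 6))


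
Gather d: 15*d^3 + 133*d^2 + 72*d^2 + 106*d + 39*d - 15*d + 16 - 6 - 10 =15*d^3 + 205*d^2 + 130*d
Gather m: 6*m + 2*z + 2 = 6*m + 2*z + 2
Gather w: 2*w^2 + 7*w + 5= 2*w^2 + 7*w + 5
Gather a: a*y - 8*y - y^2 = a*y - y^2 - 8*y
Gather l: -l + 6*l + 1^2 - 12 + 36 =5*l + 25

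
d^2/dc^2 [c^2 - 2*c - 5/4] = 2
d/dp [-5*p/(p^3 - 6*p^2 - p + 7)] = 5*(2*p^3 - 6*p^2 - 7)/(p^6 - 12*p^5 + 34*p^4 + 26*p^3 - 83*p^2 - 14*p + 49)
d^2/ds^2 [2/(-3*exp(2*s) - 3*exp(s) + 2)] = 6*(-6*(2*exp(s) + 1)^2*exp(s) + (4*exp(s) + 1)*(3*exp(2*s) + 3*exp(s) - 2))*exp(s)/(3*exp(2*s) + 3*exp(s) - 2)^3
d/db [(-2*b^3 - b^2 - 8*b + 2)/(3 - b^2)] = 2*(b^4 - 13*b^2 - b - 12)/(b^4 - 6*b^2 + 9)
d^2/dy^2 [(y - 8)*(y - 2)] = 2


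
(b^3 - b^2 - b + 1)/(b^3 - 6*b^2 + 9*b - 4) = (b + 1)/(b - 4)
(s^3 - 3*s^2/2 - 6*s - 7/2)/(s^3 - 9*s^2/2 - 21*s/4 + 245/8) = 4*(s^2 + 2*s + 1)/(4*s^2 - 4*s - 35)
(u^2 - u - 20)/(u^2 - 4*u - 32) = (u - 5)/(u - 8)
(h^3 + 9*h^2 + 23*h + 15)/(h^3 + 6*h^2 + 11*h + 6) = (h + 5)/(h + 2)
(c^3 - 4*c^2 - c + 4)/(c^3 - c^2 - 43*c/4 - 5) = 4*(c^2 - 1)/(4*c^2 + 12*c + 5)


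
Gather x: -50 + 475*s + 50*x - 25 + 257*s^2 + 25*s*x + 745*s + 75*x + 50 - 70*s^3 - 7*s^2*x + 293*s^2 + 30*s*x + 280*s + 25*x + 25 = -70*s^3 + 550*s^2 + 1500*s + x*(-7*s^2 + 55*s + 150)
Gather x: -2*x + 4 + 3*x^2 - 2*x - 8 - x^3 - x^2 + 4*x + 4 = -x^3 + 2*x^2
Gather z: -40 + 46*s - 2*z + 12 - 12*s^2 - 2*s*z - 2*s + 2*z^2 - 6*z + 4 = -12*s^2 + 44*s + 2*z^2 + z*(-2*s - 8) - 24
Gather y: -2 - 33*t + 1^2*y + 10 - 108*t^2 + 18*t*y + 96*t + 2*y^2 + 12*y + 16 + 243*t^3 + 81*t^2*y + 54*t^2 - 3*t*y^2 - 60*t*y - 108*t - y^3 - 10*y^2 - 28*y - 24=243*t^3 - 54*t^2 - 45*t - y^3 + y^2*(-3*t - 8) + y*(81*t^2 - 42*t - 15)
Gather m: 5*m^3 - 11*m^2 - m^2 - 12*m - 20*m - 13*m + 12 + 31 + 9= 5*m^3 - 12*m^2 - 45*m + 52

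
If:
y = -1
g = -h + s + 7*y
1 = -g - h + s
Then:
No Solution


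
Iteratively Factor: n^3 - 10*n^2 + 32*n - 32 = (n - 4)*(n^2 - 6*n + 8) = (n - 4)*(n - 2)*(n - 4)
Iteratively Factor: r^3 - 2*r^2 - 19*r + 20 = (r - 1)*(r^2 - r - 20) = (r - 5)*(r - 1)*(r + 4)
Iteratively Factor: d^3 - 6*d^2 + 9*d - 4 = (d - 1)*(d^2 - 5*d + 4) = (d - 4)*(d - 1)*(d - 1)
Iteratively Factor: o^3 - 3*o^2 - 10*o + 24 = (o + 3)*(o^2 - 6*o + 8) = (o - 2)*(o + 3)*(o - 4)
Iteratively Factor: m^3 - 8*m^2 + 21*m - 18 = (m - 3)*(m^2 - 5*m + 6) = (m - 3)*(m - 2)*(m - 3)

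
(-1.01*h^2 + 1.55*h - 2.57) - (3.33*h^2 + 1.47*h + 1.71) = -4.34*h^2 + 0.0800000000000001*h - 4.28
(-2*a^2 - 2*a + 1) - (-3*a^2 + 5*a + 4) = a^2 - 7*a - 3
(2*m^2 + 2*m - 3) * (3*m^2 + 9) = 6*m^4 + 6*m^3 + 9*m^2 + 18*m - 27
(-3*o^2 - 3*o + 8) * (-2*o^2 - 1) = 6*o^4 + 6*o^3 - 13*o^2 + 3*o - 8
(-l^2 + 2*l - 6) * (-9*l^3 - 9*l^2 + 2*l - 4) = 9*l^5 - 9*l^4 + 34*l^3 + 62*l^2 - 20*l + 24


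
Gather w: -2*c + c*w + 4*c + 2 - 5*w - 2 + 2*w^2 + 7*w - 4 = 2*c + 2*w^2 + w*(c + 2) - 4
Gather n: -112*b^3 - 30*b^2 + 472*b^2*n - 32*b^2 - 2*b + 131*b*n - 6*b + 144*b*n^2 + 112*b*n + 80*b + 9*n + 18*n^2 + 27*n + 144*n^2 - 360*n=-112*b^3 - 62*b^2 + 72*b + n^2*(144*b + 162) + n*(472*b^2 + 243*b - 324)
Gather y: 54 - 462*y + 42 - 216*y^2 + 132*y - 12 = -216*y^2 - 330*y + 84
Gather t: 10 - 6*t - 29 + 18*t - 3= 12*t - 22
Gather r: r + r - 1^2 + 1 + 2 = 2*r + 2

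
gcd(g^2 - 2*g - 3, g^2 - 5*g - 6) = g + 1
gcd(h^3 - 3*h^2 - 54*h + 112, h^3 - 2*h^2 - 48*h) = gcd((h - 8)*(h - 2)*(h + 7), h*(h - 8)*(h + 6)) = h - 8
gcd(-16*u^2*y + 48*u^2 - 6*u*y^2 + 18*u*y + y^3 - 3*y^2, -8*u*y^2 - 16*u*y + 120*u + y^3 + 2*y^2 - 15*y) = -8*u*y + 24*u + y^2 - 3*y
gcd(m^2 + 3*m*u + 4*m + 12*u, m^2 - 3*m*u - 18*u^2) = m + 3*u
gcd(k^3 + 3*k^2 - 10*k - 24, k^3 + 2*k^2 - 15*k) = k - 3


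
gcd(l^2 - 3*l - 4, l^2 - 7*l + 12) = l - 4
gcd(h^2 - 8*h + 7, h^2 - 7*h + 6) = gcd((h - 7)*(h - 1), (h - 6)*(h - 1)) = h - 1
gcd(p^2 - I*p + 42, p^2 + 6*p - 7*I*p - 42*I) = p - 7*I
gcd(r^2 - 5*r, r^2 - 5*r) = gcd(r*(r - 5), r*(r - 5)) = r^2 - 5*r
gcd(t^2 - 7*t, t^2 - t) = t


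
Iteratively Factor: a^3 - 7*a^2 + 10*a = (a - 2)*(a^2 - 5*a) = (a - 5)*(a - 2)*(a)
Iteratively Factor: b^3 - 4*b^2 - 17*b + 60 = (b - 5)*(b^2 + b - 12) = (b - 5)*(b - 3)*(b + 4)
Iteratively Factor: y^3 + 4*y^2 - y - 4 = (y + 4)*(y^2 - 1) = (y + 1)*(y + 4)*(y - 1)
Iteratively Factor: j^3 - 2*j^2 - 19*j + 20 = (j + 4)*(j^2 - 6*j + 5) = (j - 5)*(j + 4)*(j - 1)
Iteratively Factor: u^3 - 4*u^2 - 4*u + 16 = (u - 2)*(u^2 - 2*u - 8) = (u - 4)*(u - 2)*(u + 2)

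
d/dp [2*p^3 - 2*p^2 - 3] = 2*p*(3*p - 2)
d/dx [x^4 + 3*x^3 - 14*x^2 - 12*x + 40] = 4*x^3 + 9*x^2 - 28*x - 12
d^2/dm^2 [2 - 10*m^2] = -20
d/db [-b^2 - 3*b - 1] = -2*b - 3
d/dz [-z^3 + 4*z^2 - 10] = z*(8 - 3*z)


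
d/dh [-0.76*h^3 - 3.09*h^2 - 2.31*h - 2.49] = -2.28*h^2 - 6.18*h - 2.31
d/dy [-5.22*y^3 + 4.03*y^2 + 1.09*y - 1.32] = -15.66*y^2 + 8.06*y + 1.09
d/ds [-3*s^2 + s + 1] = 1 - 6*s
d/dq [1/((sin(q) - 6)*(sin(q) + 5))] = (-sin(2*q) + cos(q))/((sin(q) - 6)^2*(sin(q) + 5)^2)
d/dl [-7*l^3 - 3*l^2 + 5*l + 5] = -21*l^2 - 6*l + 5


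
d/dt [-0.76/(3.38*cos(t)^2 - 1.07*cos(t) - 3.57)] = (0.8132 - 5.1376*cos(t))*sin(t)/(-3.38*cos(t)^2 + 1.07*cos(t) + 3.57)^2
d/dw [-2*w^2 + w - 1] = 1 - 4*w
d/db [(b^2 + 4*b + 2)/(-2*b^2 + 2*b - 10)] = (5*b^2 - 6*b - 22)/(2*(b^4 - 2*b^3 + 11*b^2 - 10*b + 25))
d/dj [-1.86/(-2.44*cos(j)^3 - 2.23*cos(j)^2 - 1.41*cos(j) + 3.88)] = (13.6152*cos(j)^2 + 8.2956*cos(j) + 2.6226)*sin(j)/(2.44*cos(j)^3 + 2.23*cos(j)^2 + 1.41*cos(j) - 3.88)^2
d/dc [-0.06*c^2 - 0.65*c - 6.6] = -0.12*c - 0.65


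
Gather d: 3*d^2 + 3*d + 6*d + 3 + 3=3*d^2 + 9*d + 6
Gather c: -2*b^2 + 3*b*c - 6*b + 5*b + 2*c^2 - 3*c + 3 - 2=-2*b^2 - b + 2*c^2 + c*(3*b - 3) + 1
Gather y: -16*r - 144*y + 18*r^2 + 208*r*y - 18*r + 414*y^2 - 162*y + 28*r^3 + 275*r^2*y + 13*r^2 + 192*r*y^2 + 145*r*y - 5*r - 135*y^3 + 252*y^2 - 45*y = 28*r^3 + 31*r^2 - 39*r - 135*y^3 + y^2*(192*r + 666) + y*(275*r^2 + 353*r - 351)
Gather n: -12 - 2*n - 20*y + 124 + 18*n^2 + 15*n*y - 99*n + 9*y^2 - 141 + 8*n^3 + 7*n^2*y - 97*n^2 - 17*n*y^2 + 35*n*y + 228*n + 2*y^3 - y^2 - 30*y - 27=8*n^3 + n^2*(7*y - 79) + n*(-17*y^2 + 50*y + 127) + 2*y^3 + 8*y^2 - 50*y - 56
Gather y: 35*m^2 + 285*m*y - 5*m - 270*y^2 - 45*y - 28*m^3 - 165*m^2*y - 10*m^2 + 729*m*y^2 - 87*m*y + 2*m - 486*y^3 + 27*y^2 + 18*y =-28*m^3 + 25*m^2 - 3*m - 486*y^3 + y^2*(729*m - 243) + y*(-165*m^2 + 198*m - 27)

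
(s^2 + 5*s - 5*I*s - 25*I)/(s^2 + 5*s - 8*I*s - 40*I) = (s - 5*I)/(s - 8*I)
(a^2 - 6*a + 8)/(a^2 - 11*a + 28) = (a - 2)/(a - 7)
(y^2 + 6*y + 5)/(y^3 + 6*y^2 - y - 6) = (y + 5)/(y^2 + 5*y - 6)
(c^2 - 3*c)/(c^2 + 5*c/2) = 2*(c - 3)/(2*c + 5)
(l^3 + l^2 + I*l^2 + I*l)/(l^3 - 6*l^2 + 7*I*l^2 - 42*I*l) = (l^2 + l*(1 + I) + I)/(l^2 + l*(-6 + 7*I) - 42*I)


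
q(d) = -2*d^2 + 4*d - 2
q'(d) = 4 - 4*d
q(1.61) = -0.74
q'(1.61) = -2.44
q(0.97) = -0.00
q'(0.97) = 0.12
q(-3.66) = -43.43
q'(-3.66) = 18.64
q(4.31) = -21.91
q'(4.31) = -13.24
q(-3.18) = -34.94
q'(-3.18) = 16.72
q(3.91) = -16.94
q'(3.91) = -11.64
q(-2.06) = -18.73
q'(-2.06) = 12.24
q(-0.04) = -2.16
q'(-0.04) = 4.16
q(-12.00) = -338.00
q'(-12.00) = 52.00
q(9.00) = -128.00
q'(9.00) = -32.00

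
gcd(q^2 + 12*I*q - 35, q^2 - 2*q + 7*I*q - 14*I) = q + 7*I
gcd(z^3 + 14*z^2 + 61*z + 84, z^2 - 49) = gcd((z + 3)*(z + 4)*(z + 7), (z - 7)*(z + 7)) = z + 7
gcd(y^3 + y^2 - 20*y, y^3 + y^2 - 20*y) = y^3 + y^2 - 20*y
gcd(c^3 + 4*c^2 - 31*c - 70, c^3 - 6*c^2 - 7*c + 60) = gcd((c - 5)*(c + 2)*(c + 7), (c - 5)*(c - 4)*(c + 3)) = c - 5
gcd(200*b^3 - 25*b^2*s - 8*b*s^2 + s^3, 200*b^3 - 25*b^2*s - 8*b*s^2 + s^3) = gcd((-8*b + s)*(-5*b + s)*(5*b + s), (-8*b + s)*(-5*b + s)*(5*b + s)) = 200*b^3 - 25*b^2*s - 8*b*s^2 + s^3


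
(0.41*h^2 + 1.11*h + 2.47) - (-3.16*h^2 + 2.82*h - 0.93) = 3.57*h^2 - 1.71*h + 3.4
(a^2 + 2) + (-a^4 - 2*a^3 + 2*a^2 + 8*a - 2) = -a^4 - 2*a^3 + 3*a^2 + 8*a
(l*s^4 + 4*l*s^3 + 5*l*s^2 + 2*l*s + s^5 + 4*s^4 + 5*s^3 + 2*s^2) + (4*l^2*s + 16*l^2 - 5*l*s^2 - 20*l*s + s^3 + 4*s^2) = 4*l^2*s + 16*l^2 + l*s^4 + 4*l*s^3 - 18*l*s + s^5 + 4*s^4 + 6*s^3 + 6*s^2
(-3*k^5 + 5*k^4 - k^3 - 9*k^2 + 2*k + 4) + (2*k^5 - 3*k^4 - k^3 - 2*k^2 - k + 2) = -k^5 + 2*k^4 - 2*k^3 - 11*k^2 + k + 6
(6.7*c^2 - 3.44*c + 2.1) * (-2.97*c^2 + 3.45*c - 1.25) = -19.899*c^4 + 33.3318*c^3 - 26.48*c^2 + 11.545*c - 2.625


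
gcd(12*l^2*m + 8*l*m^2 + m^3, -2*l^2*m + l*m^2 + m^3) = 2*l*m + m^2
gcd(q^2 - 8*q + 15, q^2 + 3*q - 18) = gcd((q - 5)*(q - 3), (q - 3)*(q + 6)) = q - 3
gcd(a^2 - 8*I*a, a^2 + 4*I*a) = a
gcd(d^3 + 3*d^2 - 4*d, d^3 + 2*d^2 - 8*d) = d^2 + 4*d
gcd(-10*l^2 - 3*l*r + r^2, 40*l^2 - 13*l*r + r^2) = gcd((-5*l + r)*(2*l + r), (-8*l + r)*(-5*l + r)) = -5*l + r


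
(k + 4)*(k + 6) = k^2 + 10*k + 24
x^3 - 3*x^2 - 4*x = x*(x - 4)*(x + 1)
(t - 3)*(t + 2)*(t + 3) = t^3 + 2*t^2 - 9*t - 18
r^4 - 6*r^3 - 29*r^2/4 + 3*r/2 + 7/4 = (r - 7)*(r - 1/2)*(r + 1/2)*(r + 1)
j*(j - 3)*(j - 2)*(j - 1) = j^4 - 6*j^3 + 11*j^2 - 6*j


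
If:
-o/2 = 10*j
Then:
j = -o/20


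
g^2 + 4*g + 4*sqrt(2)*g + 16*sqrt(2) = (g + 4)*(g + 4*sqrt(2))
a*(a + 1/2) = a^2 + a/2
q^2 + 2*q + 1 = (q + 1)^2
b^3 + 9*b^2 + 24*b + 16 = (b + 1)*(b + 4)^2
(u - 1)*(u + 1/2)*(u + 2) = u^3 + 3*u^2/2 - 3*u/2 - 1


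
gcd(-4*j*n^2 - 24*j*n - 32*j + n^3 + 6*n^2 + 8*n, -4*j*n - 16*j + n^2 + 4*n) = 4*j*n + 16*j - n^2 - 4*n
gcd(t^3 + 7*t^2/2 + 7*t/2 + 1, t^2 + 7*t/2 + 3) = t + 2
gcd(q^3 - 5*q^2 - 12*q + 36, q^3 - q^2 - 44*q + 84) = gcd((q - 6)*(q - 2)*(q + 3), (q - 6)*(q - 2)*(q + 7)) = q^2 - 8*q + 12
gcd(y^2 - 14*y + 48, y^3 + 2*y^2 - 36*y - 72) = y - 6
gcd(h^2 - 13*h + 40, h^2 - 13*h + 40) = h^2 - 13*h + 40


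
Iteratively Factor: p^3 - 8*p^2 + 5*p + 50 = (p + 2)*(p^2 - 10*p + 25) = (p - 5)*(p + 2)*(p - 5)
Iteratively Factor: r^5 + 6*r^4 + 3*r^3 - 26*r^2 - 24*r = (r + 3)*(r^4 + 3*r^3 - 6*r^2 - 8*r) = (r + 3)*(r + 4)*(r^3 - r^2 - 2*r) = (r - 2)*(r + 3)*(r + 4)*(r^2 + r) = r*(r - 2)*(r + 3)*(r + 4)*(r + 1)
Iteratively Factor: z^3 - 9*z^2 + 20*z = (z - 5)*(z^2 - 4*z) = (z - 5)*(z - 4)*(z)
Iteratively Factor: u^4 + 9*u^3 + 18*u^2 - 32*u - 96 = (u + 3)*(u^3 + 6*u^2 - 32) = (u + 3)*(u + 4)*(u^2 + 2*u - 8) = (u + 3)*(u + 4)^2*(u - 2)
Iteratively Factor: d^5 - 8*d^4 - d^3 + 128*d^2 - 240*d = (d - 5)*(d^4 - 3*d^3 - 16*d^2 + 48*d) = d*(d - 5)*(d^3 - 3*d^2 - 16*d + 48) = d*(d - 5)*(d - 4)*(d^2 + d - 12) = d*(d - 5)*(d - 4)*(d + 4)*(d - 3)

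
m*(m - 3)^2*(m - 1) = m^4 - 7*m^3 + 15*m^2 - 9*m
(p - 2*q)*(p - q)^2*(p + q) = p^4 - 3*p^3*q + p^2*q^2 + 3*p*q^3 - 2*q^4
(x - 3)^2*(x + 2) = x^3 - 4*x^2 - 3*x + 18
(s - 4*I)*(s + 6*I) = s^2 + 2*I*s + 24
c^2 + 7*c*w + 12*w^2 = (c + 3*w)*(c + 4*w)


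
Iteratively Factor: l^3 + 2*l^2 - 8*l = (l)*(l^2 + 2*l - 8) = l*(l - 2)*(l + 4)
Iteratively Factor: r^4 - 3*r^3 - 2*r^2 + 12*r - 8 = (r + 2)*(r^3 - 5*r^2 + 8*r - 4) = (r - 2)*(r + 2)*(r^2 - 3*r + 2) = (r - 2)^2*(r + 2)*(r - 1)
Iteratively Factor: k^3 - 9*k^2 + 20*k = (k - 5)*(k^2 - 4*k) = (k - 5)*(k - 4)*(k)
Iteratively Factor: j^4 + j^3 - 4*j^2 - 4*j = (j)*(j^3 + j^2 - 4*j - 4) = j*(j + 1)*(j^2 - 4) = j*(j - 2)*(j + 1)*(j + 2)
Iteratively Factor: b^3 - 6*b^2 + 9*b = (b)*(b^2 - 6*b + 9) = b*(b - 3)*(b - 3)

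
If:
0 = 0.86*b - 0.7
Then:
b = 0.81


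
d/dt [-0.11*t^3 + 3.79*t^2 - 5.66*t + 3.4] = -0.33*t^2 + 7.58*t - 5.66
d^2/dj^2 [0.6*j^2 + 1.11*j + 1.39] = 1.20000000000000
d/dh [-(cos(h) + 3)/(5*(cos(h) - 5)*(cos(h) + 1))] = (sin(h)^2 - 6*cos(h) + 6)*sin(h)/(5*(cos(h) - 5)^2*(cos(h) + 1)^2)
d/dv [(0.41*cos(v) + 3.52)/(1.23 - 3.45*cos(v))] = -12.6483*sin(v)/(3.45*cos(v) - 1.23)^2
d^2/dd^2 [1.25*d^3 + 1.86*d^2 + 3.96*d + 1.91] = 7.5*d + 3.72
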